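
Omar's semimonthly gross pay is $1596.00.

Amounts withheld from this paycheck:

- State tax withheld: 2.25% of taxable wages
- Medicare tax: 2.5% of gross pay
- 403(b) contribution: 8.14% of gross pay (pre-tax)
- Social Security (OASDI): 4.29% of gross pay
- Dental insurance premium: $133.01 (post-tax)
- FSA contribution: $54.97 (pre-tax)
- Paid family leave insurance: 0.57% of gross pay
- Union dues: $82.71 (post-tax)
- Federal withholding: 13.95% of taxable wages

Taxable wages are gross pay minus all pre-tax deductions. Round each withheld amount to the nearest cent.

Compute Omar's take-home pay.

403(b) contribution: $1596.00 × 0.0814 = $129.91
FSA contribution: $54.97
Pre-tax total = $129.91 + $54.97 = $184.88
Taxable wages = $1596.00 − $184.88 = $1411.12
State tax withheld: $1411.12 × 0.0225 = $31.75
Federal withholding: $1411.12 × 0.1395 = $196.85
Social Security (OASDI): $1596.00 × 0.0429 = $68.47
Medicare tax: $1596.00 × 0.025 = $39.90
Paid family leave insurance: $1596.00 × 0.0057 = $9.10
Union dues: $82.71
Dental insurance premium: $133.01
Total deductions = $129.91 + $54.97 + $31.75 + $196.85 + $68.47 + $39.90 + $9.10 + $82.71 + $133.01 = $746.67
Net pay = $1596.00 − $746.67 = $849.33

$849.33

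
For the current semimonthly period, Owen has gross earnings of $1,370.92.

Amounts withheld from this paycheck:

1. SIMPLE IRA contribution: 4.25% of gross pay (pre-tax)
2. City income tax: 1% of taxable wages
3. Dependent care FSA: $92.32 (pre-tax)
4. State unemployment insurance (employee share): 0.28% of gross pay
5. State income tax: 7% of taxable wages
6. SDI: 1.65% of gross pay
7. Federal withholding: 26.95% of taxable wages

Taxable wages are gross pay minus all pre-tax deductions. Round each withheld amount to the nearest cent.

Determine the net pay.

Dependent care FSA: $92.32
SIMPLE IRA contribution: $1,370.92 × 0.0425 = $58.26
Pre-tax total = $92.32 + $58.26 = $150.58
Taxable wages = $1,370.92 − $150.58 = $1,220.34
State income tax: $1,220.34 × 0.07 = $85.42
Federal withholding: $1,220.34 × 0.2695 = $328.88
City income tax: $1,220.34 × 0.01 = $12.20
SDI: $1,370.92 × 0.0165 = $22.62
State unemployment insurance (employee share): $1,370.92 × 0.0028 = $3.84
Total deductions = $92.32 + $58.26 + $85.42 + $328.88 + $12.20 + $22.62 + $3.84 = $603.54
Net pay = $1,370.92 − $603.54 = $767.38

$767.38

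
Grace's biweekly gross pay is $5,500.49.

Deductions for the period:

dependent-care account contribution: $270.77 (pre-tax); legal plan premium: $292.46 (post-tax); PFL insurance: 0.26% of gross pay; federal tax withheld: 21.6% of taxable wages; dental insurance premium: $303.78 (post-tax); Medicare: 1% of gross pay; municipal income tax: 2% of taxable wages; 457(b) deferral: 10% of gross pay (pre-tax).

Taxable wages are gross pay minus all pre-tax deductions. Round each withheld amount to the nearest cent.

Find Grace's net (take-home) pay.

$2,909.73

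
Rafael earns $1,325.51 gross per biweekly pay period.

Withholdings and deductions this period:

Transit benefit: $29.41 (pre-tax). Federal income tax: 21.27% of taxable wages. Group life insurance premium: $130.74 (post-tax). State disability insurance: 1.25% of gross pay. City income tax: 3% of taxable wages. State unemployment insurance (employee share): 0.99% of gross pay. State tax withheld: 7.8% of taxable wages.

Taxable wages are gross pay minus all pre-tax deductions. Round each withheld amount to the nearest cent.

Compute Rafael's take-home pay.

Transit benefit: $29.41
Taxable wages = $1,325.51 − $29.41 = $1,296.10
State tax withheld: $1,296.10 × 0.078 = $101.10
Federal income tax: $1,296.10 × 0.2127 = $275.68
City income tax: $1,296.10 × 0.03 = $38.88
State disability insurance: $1,325.51 × 0.0125 = $16.57
State unemployment insurance (employee share): $1,325.51 × 0.0099 = $13.12
Group life insurance premium: $130.74
Total deductions = $29.41 + $101.10 + $275.68 + $38.88 + $16.57 + $13.12 + $130.74 = $605.50
Net pay = $1,325.51 − $605.50 = $720.01

$720.01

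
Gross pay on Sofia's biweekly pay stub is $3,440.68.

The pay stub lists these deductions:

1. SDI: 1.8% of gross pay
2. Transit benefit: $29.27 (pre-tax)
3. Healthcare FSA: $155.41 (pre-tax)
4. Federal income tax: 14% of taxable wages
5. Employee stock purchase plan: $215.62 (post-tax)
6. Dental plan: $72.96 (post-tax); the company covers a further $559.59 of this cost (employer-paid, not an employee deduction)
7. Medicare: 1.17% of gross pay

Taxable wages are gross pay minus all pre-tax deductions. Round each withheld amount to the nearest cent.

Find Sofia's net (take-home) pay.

Healthcare FSA: $155.41
Transit benefit: $29.27
Pre-tax total = $155.41 + $29.27 = $184.68
Taxable wages = $3,440.68 − $184.68 = $3,256.00
Federal income tax: $3,256.00 × 0.14 = $455.84
SDI: $3,440.68 × 0.018 = $61.93
Medicare: $3,440.68 × 0.0117 = $40.26
Employee stock purchase plan: $215.62
Dental plan: $72.96
(Employer's $559.59 toward dental plan is not withheld from the employee.)
Total deductions = $155.41 + $29.27 + $455.84 + $61.93 + $40.26 + $215.62 + $72.96 = $1,031.29
Net pay = $3,440.68 − $1,031.29 = $2,409.39

$2,409.39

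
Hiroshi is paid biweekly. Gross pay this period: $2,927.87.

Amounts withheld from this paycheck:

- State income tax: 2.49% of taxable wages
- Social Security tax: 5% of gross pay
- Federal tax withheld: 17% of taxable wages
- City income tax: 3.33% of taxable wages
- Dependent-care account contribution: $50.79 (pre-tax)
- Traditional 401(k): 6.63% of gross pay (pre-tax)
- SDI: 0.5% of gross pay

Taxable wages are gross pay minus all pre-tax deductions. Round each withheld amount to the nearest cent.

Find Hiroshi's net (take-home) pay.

Traditional 401(k): $2,927.87 × 0.0663 = $194.12
Dependent-care account contribution: $50.79
Pre-tax total = $194.12 + $50.79 = $244.91
Taxable wages = $2,927.87 − $244.91 = $2,682.96
Federal tax withheld: $2,682.96 × 0.17 = $456.10
City income tax: $2,682.96 × 0.0333 = $89.34
State income tax: $2,682.96 × 0.0249 = $66.81
Social Security tax: $2,927.87 × 0.05 = $146.39
SDI: $2,927.87 × 0.005 = $14.64
Total deductions = $194.12 + $50.79 + $456.10 + $89.34 + $66.81 + $146.39 + $14.64 = $1,018.19
Net pay = $2,927.87 − $1,018.19 = $1,909.68

$1,909.68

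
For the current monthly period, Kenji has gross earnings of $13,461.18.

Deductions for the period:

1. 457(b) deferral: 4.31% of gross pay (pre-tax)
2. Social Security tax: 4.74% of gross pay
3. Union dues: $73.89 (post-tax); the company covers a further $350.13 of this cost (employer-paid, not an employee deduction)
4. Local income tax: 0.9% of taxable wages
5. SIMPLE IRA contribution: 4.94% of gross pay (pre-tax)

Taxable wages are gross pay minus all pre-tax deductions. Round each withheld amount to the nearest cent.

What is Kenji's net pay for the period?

$11,394.13

457(b) deferral: $13,461.18 × 0.0431 = $580.18
SIMPLE IRA contribution: $13,461.18 × 0.0494 = $664.98
Pre-tax total = $580.18 + $664.98 = $1,245.16
Taxable wages = $13,461.18 − $1,245.16 = $12,216.02
Local income tax: $12,216.02 × 0.009 = $109.94
Social Security tax: $13,461.18 × 0.0474 = $638.06
Union dues: $73.89
(Employer's $350.13 toward union dues is not withheld from the employee.)
Total deductions = $580.18 + $664.98 + $109.94 + $638.06 + $73.89 = $2,067.05
Net pay = $13,461.18 − $2,067.05 = $11,394.13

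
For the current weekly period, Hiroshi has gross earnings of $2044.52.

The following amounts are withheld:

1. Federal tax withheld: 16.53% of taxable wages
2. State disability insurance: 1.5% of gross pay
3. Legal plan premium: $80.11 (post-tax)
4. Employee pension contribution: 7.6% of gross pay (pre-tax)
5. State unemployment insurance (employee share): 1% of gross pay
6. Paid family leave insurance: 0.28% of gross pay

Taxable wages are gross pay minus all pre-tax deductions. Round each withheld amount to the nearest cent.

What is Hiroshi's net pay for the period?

$1439.92

Employee pension contribution: $2044.52 × 0.076 = $155.38
Taxable wages = $2044.52 − $155.38 = $1889.14
Federal tax withheld: $1889.14 × 0.1653 = $312.27
State unemployment insurance (employee share): $2044.52 × 0.01 = $20.45
State disability insurance: $2044.52 × 0.015 = $30.67
Paid family leave insurance: $2044.52 × 0.0028 = $5.72
Legal plan premium: $80.11
Total deductions = $155.38 + $312.27 + $20.45 + $30.67 + $5.72 + $80.11 = $604.60
Net pay = $2044.52 − $604.60 = $1439.92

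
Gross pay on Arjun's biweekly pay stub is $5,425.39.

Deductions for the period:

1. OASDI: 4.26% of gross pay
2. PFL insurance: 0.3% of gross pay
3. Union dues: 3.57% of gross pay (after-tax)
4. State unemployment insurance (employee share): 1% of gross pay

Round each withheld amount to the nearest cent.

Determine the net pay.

$4,930.05

OASDI: $5,425.39 × 0.0426 = $231.12
State unemployment insurance (employee share): $5,425.39 × 0.01 = $54.25
PFL insurance: $5,425.39 × 0.003 = $16.28
Union dues: $5,425.39 × 0.0357 = $193.69
Total deductions = $231.12 + $54.25 + $16.28 + $193.69 = $495.34
Net pay = $5,425.39 − $495.34 = $4,930.05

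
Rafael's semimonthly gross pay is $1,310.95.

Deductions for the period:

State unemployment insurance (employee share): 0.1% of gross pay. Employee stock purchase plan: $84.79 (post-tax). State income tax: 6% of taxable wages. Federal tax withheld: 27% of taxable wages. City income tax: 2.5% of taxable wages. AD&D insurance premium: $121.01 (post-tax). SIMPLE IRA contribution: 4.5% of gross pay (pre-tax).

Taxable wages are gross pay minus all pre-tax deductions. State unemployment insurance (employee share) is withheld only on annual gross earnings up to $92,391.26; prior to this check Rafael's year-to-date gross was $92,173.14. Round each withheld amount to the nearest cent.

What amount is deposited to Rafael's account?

$601.49

SIMPLE IRA contribution: $1,310.95 × 0.045 = $58.99
Taxable wages = $1,310.95 − $58.99 = $1,251.96
City income tax: $1,251.96 × 0.025 = $31.30
Federal tax withheld: $1,251.96 × 0.27 = $338.03
State income tax: $1,251.96 × 0.06 = $75.12
State unemployment insurance (employee share): only $92,391.26 − $92,173.14 = $218.12 of this check is subject → $218.12 × 0.001 = $0.22
AD&D insurance premium: $121.01
Employee stock purchase plan: $84.79
Total deductions = $58.99 + $31.30 + $338.03 + $75.12 + $0.22 + $121.01 + $84.79 = $709.46
Net pay = $1,310.95 − $709.46 = $601.49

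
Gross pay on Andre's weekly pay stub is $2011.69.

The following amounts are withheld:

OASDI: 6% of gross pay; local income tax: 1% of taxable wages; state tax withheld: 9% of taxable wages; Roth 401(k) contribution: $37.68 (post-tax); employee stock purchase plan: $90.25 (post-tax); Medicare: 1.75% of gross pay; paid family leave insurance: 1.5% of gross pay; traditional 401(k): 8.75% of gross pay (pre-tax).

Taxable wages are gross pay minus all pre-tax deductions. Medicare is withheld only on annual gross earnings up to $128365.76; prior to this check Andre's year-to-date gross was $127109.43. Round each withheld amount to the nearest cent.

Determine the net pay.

Traditional 401(k): $2011.69 × 0.0875 = $176.02
Taxable wages = $2011.69 − $176.02 = $1835.67
Local income tax: $1835.67 × 0.01 = $18.36
State tax withheld: $1835.67 × 0.09 = $165.21
OASDI: $2011.69 × 0.06 = $120.70
Paid family leave insurance: $2011.69 × 0.015 = $30.18
Medicare: only $128365.76 − $127109.43 = $1256.33 of this check is subject → $1256.33 × 0.0175 = $21.99
Employee stock purchase plan: $90.25
Roth 401(k) contribution: $37.68
Total deductions = $176.02 + $18.36 + $165.21 + $120.70 + $30.18 + $21.99 + $90.25 + $37.68 = $660.39
Net pay = $2011.69 − $660.39 = $1351.30

$1351.30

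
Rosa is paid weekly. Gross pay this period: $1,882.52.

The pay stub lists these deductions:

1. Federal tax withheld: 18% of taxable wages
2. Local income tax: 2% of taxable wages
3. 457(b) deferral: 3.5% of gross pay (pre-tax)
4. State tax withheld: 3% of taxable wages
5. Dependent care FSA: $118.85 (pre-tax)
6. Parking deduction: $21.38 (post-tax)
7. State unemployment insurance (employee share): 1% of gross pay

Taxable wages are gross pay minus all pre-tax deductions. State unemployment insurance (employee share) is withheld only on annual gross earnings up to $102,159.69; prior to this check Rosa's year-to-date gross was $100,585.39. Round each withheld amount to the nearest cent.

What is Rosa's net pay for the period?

457(b) deferral: $1,882.52 × 0.035 = $65.89
Dependent care FSA: $118.85
Pre-tax total = $65.89 + $118.85 = $184.74
Taxable wages = $1,882.52 − $184.74 = $1,697.78
State tax withheld: $1,697.78 × 0.03 = $50.93
Federal tax withheld: $1,697.78 × 0.18 = $305.60
Local income tax: $1,697.78 × 0.02 = $33.96
State unemployment insurance (employee share): only $102,159.69 − $100,585.39 = $1,574.30 of this check is subject → $1,574.30 × 0.01 = $15.74
Parking deduction: $21.38
Total deductions = $65.89 + $118.85 + $50.93 + $305.60 + $33.96 + $15.74 + $21.38 = $612.35
Net pay = $1,882.52 − $612.35 = $1,270.17

$1,270.17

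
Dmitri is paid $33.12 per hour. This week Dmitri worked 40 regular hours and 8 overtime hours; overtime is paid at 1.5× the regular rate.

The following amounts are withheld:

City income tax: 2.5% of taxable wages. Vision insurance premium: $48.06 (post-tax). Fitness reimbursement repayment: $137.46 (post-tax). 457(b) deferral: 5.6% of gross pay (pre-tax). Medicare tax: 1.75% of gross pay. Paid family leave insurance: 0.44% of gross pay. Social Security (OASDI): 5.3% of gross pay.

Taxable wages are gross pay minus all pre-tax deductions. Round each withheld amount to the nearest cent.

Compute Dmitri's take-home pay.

$1,270.63

Regular pay: 40 × $33.12 = $1,324.80
Overtime pay: 8 × $33.12 × 1.5 = $397.44
Gross pay = $1,324.80 + $397.44 = $1,722.24
457(b) deferral: $1,722.24 × 0.056 = $96.45
Taxable wages = $1,722.24 − $96.45 = $1,625.79
City income tax: $1,625.79 × 0.025 = $40.64
Social Security (OASDI): $1,722.24 × 0.053 = $91.28
Paid family leave insurance: $1,722.24 × 0.0044 = $7.58
Medicare tax: $1,722.24 × 0.0175 = $30.14
Fitness reimbursement repayment: $137.46
Vision insurance premium: $48.06
Total deductions = $96.45 + $40.64 + $91.28 + $7.58 + $30.14 + $137.46 + $48.06 = $451.61
Net pay = $1,722.24 − $451.61 = $1,270.63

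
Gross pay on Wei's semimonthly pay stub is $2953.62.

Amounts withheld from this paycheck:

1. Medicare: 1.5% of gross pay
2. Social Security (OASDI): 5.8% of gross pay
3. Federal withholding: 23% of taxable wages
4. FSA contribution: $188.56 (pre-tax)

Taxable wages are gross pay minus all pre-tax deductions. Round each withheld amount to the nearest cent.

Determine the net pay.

$1913.49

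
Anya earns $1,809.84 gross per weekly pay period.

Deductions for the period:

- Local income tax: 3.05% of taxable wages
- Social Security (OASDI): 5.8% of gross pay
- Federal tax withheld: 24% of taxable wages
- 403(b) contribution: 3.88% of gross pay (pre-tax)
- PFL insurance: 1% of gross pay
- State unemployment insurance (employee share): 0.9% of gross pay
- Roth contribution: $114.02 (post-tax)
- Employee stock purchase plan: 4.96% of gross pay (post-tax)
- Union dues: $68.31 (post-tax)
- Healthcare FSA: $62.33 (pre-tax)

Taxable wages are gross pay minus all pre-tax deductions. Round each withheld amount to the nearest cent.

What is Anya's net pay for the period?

$812.12

403(b) contribution: $1,809.84 × 0.0388 = $70.22
Healthcare FSA: $62.33
Pre-tax total = $70.22 + $62.33 = $132.55
Taxable wages = $1,809.84 − $132.55 = $1,677.29
Local income tax: $1,677.29 × 0.0305 = $51.16
Federal tax withheld: $1,677.29 × 0.24 = $402.55
PFL insurance: $1,809.84 × 0.01 = $18.10
Social Security (OASDI): $1,809.84 × 0.058 = $104.97
State unemployment insurance (employee share): $1,809.84 × 0.009 = $16.29
Employee stock purchase plan: $1,809.84 × 0.0496 = $89.77
Union dues: $68.31
Roth contribution: $114.02
Total deductions = $70.22 + $62.33 + $51.16 + $402.55 + $18.10 + $104.97 + $16.29 + $89.77 + $68.31 + $114.02 = $997.72
Net pay = $1,809.84 − $997.72 = $812.12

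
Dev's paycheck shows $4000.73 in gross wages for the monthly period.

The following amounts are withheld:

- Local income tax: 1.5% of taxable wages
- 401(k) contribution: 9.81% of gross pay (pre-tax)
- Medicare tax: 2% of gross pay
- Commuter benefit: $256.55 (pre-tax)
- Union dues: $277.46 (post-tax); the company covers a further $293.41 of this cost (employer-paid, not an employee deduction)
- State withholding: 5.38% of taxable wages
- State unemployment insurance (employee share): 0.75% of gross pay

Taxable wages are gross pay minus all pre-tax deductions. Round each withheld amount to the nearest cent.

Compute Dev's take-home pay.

$2733.63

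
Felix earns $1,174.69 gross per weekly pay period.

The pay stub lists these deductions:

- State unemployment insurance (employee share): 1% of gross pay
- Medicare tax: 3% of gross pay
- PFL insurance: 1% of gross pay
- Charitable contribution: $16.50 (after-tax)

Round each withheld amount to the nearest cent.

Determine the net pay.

PFL insurance: $1,174.69 × 0.01 = $11.75
State unemployment insurance (employee share): $1,174.69 × 0.01 = $11.75
Medicare tax: $1,174.69 × 0.03 = $35.24
Charitable contribution: $16.50
Total deductions = $11.75 + $11.75 + $35.24 + $16.50 = $75.24
Net pay = $1,174.69 − $75.24 = $1,099.45

$1,099.45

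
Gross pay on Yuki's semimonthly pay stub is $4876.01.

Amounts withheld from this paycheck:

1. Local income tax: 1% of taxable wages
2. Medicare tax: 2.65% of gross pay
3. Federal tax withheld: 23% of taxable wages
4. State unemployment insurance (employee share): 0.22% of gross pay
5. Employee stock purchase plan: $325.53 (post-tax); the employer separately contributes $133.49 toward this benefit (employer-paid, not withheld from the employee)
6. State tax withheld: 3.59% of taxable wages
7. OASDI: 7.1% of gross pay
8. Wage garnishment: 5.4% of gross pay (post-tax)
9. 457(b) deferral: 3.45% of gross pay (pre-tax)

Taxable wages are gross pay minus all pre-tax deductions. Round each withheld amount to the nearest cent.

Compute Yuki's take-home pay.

457(b) deferral: $4876.01 × 0.0345 = $168.22
Taxable wages = $4876.01 − $168.22 = $4707.79
Federal tax withheld: $4707.79 × 0.23 = $1082.79
State tax withheld: $4707.79 × 0.0359 = $169.01
Local income tax: $4707.79 × 0.01 = $47.08
Medicare tax: $4876.01 × 0.0265 = $129.21
OASDI: $4876.01 × 0.071 = $346.20
State unemployment insurance (employee share): $4876.01 × 0.0022 = $10.73
Employee stock purchase plan: $325.53
Wage garnishment: $4876.01 × 0.054 = $263.30
(Employer's $133.49 toward employee stock purchase plan is not withheld from the employee.)
Total deductions = $168.22 + $1082.79 + $169.01 + $47.08 + $129.21 + $346.20 + $10.73 + $325.53 + $263.30 = $2542.07
Net pay = $4876.01 − $2542.07 = $2333.94

$2333.94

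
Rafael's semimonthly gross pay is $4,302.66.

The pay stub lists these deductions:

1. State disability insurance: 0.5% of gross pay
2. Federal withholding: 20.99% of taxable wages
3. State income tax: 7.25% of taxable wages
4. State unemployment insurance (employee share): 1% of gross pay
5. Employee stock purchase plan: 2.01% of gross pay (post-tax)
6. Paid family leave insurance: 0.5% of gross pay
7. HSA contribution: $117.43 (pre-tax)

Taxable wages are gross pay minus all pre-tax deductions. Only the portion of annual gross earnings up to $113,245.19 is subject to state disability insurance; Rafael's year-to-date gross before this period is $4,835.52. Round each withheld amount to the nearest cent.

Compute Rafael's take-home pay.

$2,830.79

HSA contribution: $117.43
Taxable wages = $4,302.66 − $117.43 = $4,185.23
Federal withholding: $4,185.23 × 0.2099 = $878.48
State income tax: $4,185.23 × 0.0725 = $303.43
Paid family leave insurance: $4,302.66 × 0.005 = $21.51
State disability insurance: cap not yet reached, full $4,302.66 is subject → $4,302.66 × 0.005 = $21.51
State unemployment insurance (employee share): $4,302.66 × 0.01 = $43.03
Employee stock purchase plan: $4,302.66 × 0.0201 = $86.48
Total deductions = $117.43 + $878.48 + $303.43 + $21.51 + $21.51 + $43.03 + $86.48 = $1,471.87
Net pay = $4,302.66 − $1,471.87 = $2,830.79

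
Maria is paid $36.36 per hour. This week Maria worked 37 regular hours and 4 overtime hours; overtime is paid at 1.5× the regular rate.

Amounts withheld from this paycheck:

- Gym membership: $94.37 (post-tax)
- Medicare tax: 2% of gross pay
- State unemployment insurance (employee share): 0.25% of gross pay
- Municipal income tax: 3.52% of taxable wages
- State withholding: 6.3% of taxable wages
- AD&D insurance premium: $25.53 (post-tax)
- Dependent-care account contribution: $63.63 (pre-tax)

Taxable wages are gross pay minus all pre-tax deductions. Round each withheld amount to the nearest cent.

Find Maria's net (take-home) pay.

$1,197.49

Regular pay: 37 × $36.36 = $1,345.32
Overtime pay: 4 × $36.36 × 1.5 = $218.16
Gross pay = $1,345.32 + $218.16 = $1,563.48
Dependent-care account contribution: $63.63
Taxable wages = $1,563.48 − $63.63 = $1,499.85
Municipal income tax: $1,499.85 × 0.0352 = $52.79
State withholding: $1,499.85 × 0.063 = $94.49
Medicare tax: $1,563.48 × 0.02 = $31.27
State unemployment insurance (employee share): $1,563.48 × 0.0025 = $3.91
AD&D insurance premium: $25.53
Gym membership: $94.37
Total deductions = $63.63 + $52.79 + $94.49 + $31.27 + $3.91 + $25.53 + $94.37 = $365.99
Net pay = $1,563.48 − $365.99 = $1,197.49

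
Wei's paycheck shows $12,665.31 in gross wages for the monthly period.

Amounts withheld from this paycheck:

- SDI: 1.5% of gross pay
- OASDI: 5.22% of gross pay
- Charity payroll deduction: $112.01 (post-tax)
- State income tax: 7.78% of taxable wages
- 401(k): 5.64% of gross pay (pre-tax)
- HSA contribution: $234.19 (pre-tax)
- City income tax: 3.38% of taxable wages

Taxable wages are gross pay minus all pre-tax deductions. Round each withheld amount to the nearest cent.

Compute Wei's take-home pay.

$9,446.08

HSA contribution: $234.19
401(k): $12,665.31 × 0.0564 = $714.32
Pre-tax total = $234.19 + $714.32 = $948.51
Taxable wages = $12,665.31 − $948.51 = $11,716.80
City income tax: $11,716.80 × 0.0338 = $396.03
State income tax: $11,716.80 × 0.0778 = $911.57
SDI: $12,665.31 × 0.015 = $189.98
OASDI: $12,665.31 × 0.0522 = $661.13
Charity payroll deduction: $112.01
Total deductions = $234.19 + $714.32 + $396.03 + $911.57 + $189.98 + $661.13 + $112.01 = $3,219.23
Net pay = $12,665.31 − $3,219.23 = $9,446.08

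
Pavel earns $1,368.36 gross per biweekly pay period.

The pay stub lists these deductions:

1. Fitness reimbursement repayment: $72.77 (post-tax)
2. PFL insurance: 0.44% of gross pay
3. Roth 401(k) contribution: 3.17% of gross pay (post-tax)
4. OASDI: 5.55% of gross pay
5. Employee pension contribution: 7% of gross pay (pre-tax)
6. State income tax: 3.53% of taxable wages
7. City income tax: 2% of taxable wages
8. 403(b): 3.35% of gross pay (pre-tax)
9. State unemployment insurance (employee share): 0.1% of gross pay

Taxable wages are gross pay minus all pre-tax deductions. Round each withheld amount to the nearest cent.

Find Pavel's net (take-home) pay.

$959.42

403(b): $1,368.36 × 0.0335 = $45.84
Employee pension contribution: $1,368.36 × 0.07 = $95.79
Pre-tax total = $45.84 + $95.79 = $141.63
Taxable wages = $1,368.36 − $141.63 = $1,226.73
City income tax: $1,226.73 × 0.02 = $24.53
State income tax: $1,226.73 × 0.0353 = $43.30
PFL insurance: $1,368.36 × 0.0044 = $6.02
OASDI: $1,368.36 × 0.0555 = $75.94
State unemployment insurance (employee share): $1,368.36 × 0.001 = $1.37
Fitness reimbursement repayment: $72.77
Roth 401(k) contribution: $1,368.36 × 0.0317 = $43.38
Total deductions = $45.84 + $95.79 + $24.53 + $43.30 + $6.02 + $75.94 + $1.37 + $72.77 + $43.38 = $408.94
Net pay = $1,368.36 − $408.94 = $959.42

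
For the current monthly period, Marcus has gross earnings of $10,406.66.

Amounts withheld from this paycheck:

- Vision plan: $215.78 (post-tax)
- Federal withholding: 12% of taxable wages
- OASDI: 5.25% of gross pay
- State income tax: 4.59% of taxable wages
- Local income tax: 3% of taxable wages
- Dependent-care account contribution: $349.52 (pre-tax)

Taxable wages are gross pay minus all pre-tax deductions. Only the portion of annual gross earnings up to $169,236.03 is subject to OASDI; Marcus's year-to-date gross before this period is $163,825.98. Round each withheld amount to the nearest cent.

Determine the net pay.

$7,587.14

Dependent-care account contribution: $349.52
Taxable wages = $10,406.66 − $349.52 = $10,057.14
Local income tax: $10,057.14 × 0.03 = $301.71
Federal withholding: $10,057.14 × 0.12 = $1,206.86
State income tax: $10,057.14 × 0.0459 = $461.62
OASDI: only $169,236.03 − $163,825.98 = $5,410.05 of this check is subject → $5,410.05 × 0.0525 = $284.03
Vision plan: $215.78
Total deductions = $349.52 + $301.71 + $1,206.86 + $461.62 + $284.03 + $215.78 = $2,819.52
Net pay = $10,406.66 − $2,819.52 = $7,587.14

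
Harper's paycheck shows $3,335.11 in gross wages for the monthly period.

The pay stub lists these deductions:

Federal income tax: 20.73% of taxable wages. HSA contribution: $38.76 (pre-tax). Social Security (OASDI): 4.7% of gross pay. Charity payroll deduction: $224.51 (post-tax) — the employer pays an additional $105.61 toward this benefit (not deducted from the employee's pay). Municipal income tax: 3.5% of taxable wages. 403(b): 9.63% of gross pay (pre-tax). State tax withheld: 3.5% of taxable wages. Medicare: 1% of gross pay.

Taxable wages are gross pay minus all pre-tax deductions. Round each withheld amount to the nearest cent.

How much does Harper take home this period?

HSA contribution: $38.76
403(b): $3,335.11 × 0.0963 = $321.17
Pre-tax total = $38.76 + $321.17 = $359.93
Taxable wages = $3,335.11 − $359.93 = $2,975.18
Municipal income tax: $2,975.18 × 0.035 = $104.13
State tax withheld: $2,975.18 × 0.035 = $104.13
Federal income tax: $2,975.18 × 0.2073 = $616.75
Social Security (OASDI): $3,335.11 × 0.047 = $156.75
Medicare: $3,335.11 × 0.01 = $33.35
Charity payroll deduction: $224.51
(Employer's $105.61 toward charity payroll deduction is not withheld from the employee.)
Total deductions = $38.76 + $321.17 + $104.13 + $104.13 + $616.75 + $156.75 + $33.35 + $224.51 = $1,599.55
Net pay = $3,335.11 − $1,599.55 = $1,735.56

$1,735.56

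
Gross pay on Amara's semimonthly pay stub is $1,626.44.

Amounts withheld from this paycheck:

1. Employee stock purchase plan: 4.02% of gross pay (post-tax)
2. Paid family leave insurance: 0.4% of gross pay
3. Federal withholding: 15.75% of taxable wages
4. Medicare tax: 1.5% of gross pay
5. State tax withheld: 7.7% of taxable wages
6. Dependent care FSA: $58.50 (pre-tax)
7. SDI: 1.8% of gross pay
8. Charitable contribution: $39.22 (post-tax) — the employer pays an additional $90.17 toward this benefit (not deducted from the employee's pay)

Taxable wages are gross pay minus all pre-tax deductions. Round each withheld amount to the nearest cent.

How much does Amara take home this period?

$1,035.47

Dependent care FSA: $58.50
Taxable wages = $1,626.44 − $58.50 = $1,567.94
Federal withholding: $1,567.94 × 0.1575 = $246.95
State tax withheld: $1,567.94 × 0.077 = $120.73
SDI: $1,626.44 × 0.018 = $29.28
Medicare tax: $1,626.44 × 0.015 = $24.40
Paid family leave insurance: $1,626.44 × 0.004 = $6.51
Charitable contribution: $39.22
Employee stock purchase plan: $1,626.44 × 0.0402 = $65.38
(Employer's $90.17 toward charitable contribution is not withheld from the employee.)
Total deductions = $58.50 + $246.95 + $120.73 + $29.28 + $24.40 + $6.51 + $39.22 + $65.38 = $590.97
Net pay = $1,626.44 − $590.97 = $1,035.47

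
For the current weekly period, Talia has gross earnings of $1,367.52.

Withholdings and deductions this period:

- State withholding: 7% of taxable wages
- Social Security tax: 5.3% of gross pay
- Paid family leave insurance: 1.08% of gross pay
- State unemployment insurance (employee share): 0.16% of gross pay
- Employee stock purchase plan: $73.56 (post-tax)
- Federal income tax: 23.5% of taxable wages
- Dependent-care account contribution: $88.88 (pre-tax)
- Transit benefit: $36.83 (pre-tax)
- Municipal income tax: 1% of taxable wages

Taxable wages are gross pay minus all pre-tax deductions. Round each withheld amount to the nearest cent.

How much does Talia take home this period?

Transit benefit: $36.83
Dependent-care account contribution: $88.88
Pre-tax total = $36.83 + $88.88 = $125.71
Taxable wages = $1,367.52 − $125.71 = $1,241.81
Municipal income tax: $1,241.81 × 0.01 = $12.42
Federal income tax: $1,241.81 × 0.235 = $291.83
State withholding: $1,241.81 × 0.07 = $86.93
State unemployment insurance (employee share): $1,367.52 × 0.0016 = $2.19
Social Security tax: $1,367.52 × 0.053 = $72.48
Paid family leave insurance: $1,367.52 × 0.0108 = $14.77
Employee stock purchase plan: $73.56
Total deductions = $36.83 + $88.88 + $12.42 + $291.83 + $86.93 + $2.19 + $72.48 + $14.77 + $73.56 = $679.89
Net pay = $1,367.52 − $679.89 = $687.63

$687.63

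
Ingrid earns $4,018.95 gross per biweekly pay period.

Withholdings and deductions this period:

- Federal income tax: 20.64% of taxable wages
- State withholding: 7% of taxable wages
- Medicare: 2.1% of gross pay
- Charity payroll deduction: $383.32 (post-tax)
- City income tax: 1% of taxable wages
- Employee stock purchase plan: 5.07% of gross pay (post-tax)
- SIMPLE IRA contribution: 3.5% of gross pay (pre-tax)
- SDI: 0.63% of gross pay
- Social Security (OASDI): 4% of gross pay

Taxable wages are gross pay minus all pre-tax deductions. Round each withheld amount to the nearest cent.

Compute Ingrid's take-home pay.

$1,909.99

SIMPLE IRA contribution: $4,018.95 × 0.035 = $140.66
Taxable wages = $4,018.95 − $140.66 = $3,878.29
City income tax: $3,878.29 × 0.01 = $38.78
State withholding: $3,878.29 × 0.07 = $271.48
Federal income tax: $3,878.29 × 0.2064 = $800.48
Medicare: $4,018.95 × 0.021 = $84.40
SDI: $4,018.95 × 0.0063 = $25.32
Social Security (OASDI): $4,018.95 × 0.04 = $160.76
Employee stock purchase plan: $4,018.95 × 0.0507 = $203.76
Charity payroll deduction: $383.32
Total deductions = $140.66 + $38.78 + $271.48 + $800.48 + $84.40 + $25.32 + $160.76 + $203.76 + $383.32 = $2,108.96
Net pay = $4,018.95 − $2,108.96 = $1,909.99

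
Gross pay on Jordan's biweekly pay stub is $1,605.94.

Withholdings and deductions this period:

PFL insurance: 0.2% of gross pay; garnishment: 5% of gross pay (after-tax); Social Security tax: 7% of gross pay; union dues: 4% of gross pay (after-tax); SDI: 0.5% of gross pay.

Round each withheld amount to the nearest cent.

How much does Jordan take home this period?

$1,337.74

SDI: $1,605.94 × 0.005 = $8.03
Social Security tax: $1,605.94 × 0.07 = $112.42
PFL insurance: $1,605.94 × 0.002 = $3.21
Union dues: $1,605.94 × 0.04 = $64.24
Garnishment: $1,605.94 × 0.05 = $80.30
Total deductions = $8.03 + $112.42 + $3.21 + $64.24 + $80.30 = $268.20
Net pay = $1,605.94 − $268.20 = $1,337.74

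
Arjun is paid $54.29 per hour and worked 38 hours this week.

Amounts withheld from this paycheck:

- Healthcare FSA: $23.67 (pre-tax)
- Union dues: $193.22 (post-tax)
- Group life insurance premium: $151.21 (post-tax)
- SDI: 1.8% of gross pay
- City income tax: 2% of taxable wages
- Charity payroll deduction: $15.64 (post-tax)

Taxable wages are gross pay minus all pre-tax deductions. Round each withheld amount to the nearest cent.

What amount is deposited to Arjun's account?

$1,601.36

Gross pay: 38 × $54.29 = $2,063.02
Healthcare FSA: $23.67
Taxable wages = $2,063.02 − $23.67 = $2,039.35
City income tax: $2,039.35 × 0.02 = $40.79
SDI: $2,063.02 × 0.018 = $37.13
Group life insurance premium: $151.21
Charity payroll deduction: $15.64
Union dues: $193.22
Total deductions = $23.67 + $40.79 + $37.13 + $151.21 + $15.64 + $193.22 = $461.66
Net pay = $2,063.02 − $461.66 = $1,601.36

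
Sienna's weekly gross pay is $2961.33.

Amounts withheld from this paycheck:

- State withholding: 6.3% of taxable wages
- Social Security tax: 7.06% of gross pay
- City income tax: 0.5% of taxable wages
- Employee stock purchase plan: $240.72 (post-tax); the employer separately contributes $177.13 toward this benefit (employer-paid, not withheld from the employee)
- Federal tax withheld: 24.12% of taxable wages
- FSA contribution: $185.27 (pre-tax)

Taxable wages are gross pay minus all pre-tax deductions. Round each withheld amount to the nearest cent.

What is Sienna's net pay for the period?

$1467.91

FSA contribution: $185.27
Taxable wages = $2961.33 − $185.27 = $2776.06
State withholding: $2776.06 × 0.063 = $174.89
City income tax: $2776.06 × 0.005 = $13.88
Federal tax withheld: $2776.06 × 0.2412 = $669.59
Social Security tax: $2961.33 × 0.0706 = $209.07
Employee stock purchase plan: $240.72
(Employer's $177.13 toward employee stock purchase plan is not withheld from the employee.)
Total deductions = $185.27 + $174.89 + $13.88 + $669.59 + $209.07 + $240.72 = $1493.42
Net pay = $2961.33 − $1493.42 = $1467.91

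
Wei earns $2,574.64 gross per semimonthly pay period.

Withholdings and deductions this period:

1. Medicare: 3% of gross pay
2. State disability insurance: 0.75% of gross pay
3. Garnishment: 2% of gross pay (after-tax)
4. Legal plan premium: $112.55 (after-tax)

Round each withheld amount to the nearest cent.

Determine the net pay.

Medicare: $2,574.64 × 0.03 = $77.24
State disability insurance: $2,574.64 × 0.0075 = $19.31
Garnishment: $2,574.64 × 0.02 = $51.49
Legal plan premium: $112.55
Total deductions = $77.24 + $19.31 + $51.49 + $112.55 = $260.59
Net pay = $2,574.64 − $260.59 = $2,314.05

$2,314.05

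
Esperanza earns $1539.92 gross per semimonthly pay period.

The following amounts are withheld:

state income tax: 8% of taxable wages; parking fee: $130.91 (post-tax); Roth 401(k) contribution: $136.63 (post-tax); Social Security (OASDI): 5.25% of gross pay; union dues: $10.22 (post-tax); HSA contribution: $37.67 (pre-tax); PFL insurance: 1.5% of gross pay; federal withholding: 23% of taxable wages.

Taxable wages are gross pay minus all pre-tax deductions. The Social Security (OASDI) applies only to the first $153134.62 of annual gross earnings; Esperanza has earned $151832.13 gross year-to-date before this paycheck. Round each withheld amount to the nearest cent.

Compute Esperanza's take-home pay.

$667.31

HSA contribution: $37.67
Taxable wages = $1539.92 − $37.67 = $1502.25
State income tax: $1502.25 × 0.08 = $120.18
Federal withholding: $1502.25 × 0.23 = $345.52
Social Security (OASDI): only $153134.62 − $151832.13 = $1302.49 of this check is subject → $1302.49 × 0.0525 = $68.38
PFL insurance: $1539.92 × 0.015 = $23.10
Roth 401(k) contribution: $136.63
Union dues: $10.22
Parking fee: $130.91
Total deductions = $37.67 + $120.18 + $345.52 + $68.38 + $23.10 + $136.63 + $10.22 + $130.91 = $872.61
Net pay = $1539.92 − $872.61 = $667.31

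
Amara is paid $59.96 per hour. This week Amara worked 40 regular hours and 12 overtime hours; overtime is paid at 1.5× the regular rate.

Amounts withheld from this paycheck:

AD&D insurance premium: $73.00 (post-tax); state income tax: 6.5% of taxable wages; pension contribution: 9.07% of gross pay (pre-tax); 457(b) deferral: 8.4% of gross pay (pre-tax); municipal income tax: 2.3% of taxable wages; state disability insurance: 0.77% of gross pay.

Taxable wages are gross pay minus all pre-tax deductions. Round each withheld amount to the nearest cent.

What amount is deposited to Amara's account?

$2517.77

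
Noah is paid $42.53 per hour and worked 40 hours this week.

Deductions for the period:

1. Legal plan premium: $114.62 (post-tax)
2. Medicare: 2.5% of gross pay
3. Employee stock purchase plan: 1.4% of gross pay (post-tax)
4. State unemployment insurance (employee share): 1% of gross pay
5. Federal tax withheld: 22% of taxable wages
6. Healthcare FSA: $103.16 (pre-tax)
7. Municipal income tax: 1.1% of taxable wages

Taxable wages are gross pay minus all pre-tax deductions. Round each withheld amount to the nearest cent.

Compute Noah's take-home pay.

$1030.91

Gross pay: 40 × $42.53 = $1701.20
Healthcare FSA: $103.16
Taxable wages = $1701.20 − $103.16 = $1598.04
Federal tax withheld: $1598.04 × 0.22 = $351.57
Municipal income tax: $1598.04 × 0.011 = $17.58
State unemployment insurance (employee share): $1701.20 × 0.01 = $17.01
Medicare: $1701.20 × 0.025 = $42.53
Employee stock purchase plan: $1701.20 × 0.014 = $23.82
Legal plan premium: $114.62
Total deductions = $103.16 + $351.57 + $17.58 + $17.01 + $42.53 + $23.82 + $114.62 = $670.29
Net pay = $1701.20 − $670.29 = $1030.91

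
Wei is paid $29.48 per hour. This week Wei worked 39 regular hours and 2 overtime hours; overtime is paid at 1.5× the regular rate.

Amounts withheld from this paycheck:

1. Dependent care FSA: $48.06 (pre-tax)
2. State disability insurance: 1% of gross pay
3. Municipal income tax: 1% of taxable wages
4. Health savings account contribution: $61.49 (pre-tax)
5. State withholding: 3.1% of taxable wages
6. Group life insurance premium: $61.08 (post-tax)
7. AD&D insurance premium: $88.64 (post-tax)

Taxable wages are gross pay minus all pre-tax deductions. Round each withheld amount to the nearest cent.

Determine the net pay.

$920.23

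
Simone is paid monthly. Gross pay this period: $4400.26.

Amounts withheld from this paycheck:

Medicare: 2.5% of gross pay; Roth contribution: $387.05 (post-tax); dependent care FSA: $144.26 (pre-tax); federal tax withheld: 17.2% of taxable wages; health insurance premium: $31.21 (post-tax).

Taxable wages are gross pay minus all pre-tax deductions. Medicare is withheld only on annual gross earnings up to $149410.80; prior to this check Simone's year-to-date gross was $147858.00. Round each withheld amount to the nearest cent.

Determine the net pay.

$3066.89

Dependent care FSA: $144.26
Taxable wages = $4400.26 − $144.26 = $4256.00
Federal tax withheld: $4256.00 × 0.172 = $732.03
Medicare: only $149410.80 − $147858.00 = $1552.80 of this check is subject → $1552.80 × 0.025 = $38.82
Roth contribution: $387.05
Health insurance premium: $31.21
Total deductions = $144.26 + $732.03 + $38.82 + $387.05 + $31.21 = $1333.37
Net pay = $4400.26 − $1333.37 = $3066.89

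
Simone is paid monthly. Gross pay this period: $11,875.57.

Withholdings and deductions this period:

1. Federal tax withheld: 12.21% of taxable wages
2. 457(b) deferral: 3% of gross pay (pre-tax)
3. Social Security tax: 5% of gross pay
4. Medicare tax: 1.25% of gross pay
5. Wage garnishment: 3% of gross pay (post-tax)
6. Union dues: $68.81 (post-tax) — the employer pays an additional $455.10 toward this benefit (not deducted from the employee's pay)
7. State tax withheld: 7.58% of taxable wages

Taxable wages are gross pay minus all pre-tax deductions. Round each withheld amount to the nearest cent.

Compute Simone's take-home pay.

457(b) deferral: $11,875.57 × 0.03 = $356.27
Taxable wages = $11,875.57 − $356.27 = $11,519.30
Federal tax withheld: $11,519.30 × 0.1221 = $1,406.51
State tax withheld: $11,519.30 × 0.0758 = $873.16
Social Security tax: $11,875.57 × 0.05 = $593.78
Medicare tax: $11,875.57 × 0.0125 = $148.44
Union dues: $68.81
Wage garnishment: $11,875.57 × 0.03 = $356.27
(Employer's $455.10 toward union dues is not withheld from the employee.)
Total deductions = $356.27 + $1,406.51 + $873.16 + $593.78 + $148.44 + $68.81 + $356.27 = $3,803.24
Net pay = $11,875.57 − $3,803.24 = $8,072.33

$8,072.33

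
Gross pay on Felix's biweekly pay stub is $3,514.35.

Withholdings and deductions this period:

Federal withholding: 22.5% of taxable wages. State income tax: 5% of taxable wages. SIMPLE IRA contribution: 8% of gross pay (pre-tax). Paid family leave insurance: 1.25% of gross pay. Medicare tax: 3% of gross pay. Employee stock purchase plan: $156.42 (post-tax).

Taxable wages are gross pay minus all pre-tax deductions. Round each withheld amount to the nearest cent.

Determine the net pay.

$2,038.29

SIMPLE IRA contribution: $3,514.35 × 0.08 = $281.15
Taxable wages = $3,514.35 − $281.15 = $3,233.20
State income tax: $3,233.20 × 0.05 = $161.66
Federal withholding: $3,233.20 × 0.225 = $727.47
Paid family leave insurance: $3,514.35 × 0.0125 = $43.93
Medicare tax: $3,514.35 × 0.03 = $105.43
Employee stock purchase plan: $156.42
Total deductions = $281.15 + $161.66 + $727.47 + $43.93 + $105.43 + $156.42 = $1,476.06
Net pay = $3,514.35 − $1,476.06 = $2,038.29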